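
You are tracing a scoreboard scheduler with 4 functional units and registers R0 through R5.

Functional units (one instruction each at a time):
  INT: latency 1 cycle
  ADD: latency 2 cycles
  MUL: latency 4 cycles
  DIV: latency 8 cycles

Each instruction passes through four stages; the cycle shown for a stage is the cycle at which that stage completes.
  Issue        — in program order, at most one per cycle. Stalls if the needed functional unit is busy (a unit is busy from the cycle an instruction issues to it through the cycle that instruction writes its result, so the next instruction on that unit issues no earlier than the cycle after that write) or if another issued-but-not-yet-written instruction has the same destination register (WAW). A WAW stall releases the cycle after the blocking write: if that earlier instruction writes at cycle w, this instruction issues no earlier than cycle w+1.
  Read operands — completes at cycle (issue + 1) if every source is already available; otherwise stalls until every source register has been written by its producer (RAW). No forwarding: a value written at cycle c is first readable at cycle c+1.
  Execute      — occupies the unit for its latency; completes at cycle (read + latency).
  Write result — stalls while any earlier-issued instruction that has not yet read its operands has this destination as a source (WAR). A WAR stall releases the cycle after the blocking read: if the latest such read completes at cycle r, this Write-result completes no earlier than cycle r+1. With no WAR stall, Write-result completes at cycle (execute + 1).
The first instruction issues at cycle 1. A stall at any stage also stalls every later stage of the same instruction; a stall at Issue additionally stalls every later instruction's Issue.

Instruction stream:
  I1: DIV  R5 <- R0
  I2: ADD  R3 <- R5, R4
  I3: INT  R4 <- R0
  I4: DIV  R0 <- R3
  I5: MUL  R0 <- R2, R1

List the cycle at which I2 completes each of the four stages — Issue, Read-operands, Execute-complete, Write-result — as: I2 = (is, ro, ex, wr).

[1] I1→DIV
[2] I1 RO · I2→ADD
[3] I3→INT
[4] I3 RO
[5] I3 EX
[10] I1 EX
[11] I1 WR R5
[12] I2 RO · I4→DIV
[13] I3 WR R4
[14] I2 EX
[15] I2 WR R3
[16] I4 RO
[24] I4 EX
[25] I4 WR R0
[26] I5→MUL
[27] I5 RO
[31] I5 EX
[32] I5 WR R0

I2 = (2, 12, 14, 15)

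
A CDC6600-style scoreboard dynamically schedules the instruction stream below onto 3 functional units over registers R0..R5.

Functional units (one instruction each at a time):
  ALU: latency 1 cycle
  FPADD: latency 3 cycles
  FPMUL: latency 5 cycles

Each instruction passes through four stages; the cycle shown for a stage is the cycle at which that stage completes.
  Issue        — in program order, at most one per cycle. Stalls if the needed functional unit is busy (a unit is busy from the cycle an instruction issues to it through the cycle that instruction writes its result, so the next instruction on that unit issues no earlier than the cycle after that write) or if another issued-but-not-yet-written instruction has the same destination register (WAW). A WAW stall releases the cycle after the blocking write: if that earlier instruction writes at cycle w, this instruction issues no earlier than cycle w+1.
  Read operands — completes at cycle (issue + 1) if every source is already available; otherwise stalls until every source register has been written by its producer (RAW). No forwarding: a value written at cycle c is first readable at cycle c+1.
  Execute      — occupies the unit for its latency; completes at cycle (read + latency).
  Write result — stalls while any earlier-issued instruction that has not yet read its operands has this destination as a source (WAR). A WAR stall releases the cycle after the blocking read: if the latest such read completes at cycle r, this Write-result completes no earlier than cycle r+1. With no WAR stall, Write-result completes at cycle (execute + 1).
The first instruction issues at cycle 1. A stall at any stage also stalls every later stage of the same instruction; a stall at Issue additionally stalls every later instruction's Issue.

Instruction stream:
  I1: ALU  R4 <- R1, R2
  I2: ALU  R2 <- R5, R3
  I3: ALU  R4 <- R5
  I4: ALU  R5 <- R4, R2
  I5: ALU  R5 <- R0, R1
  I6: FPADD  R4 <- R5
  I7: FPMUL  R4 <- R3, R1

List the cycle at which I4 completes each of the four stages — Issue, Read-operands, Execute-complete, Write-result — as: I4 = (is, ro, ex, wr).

I4 = (13, 14, 15, 16)

  I1 | 1 | 2 | 3 | 4
  I2 | 5 | 6 | 7 | 8   struct: ALU busy until I1 writes@4
  I3 | 9 | 10 | 11 | 12   struct: ALU busy until I2 writes@8
  I4 | 13 | 14 | 15 | 16   struct: ALU busy until I3 writes@12
  I5 | 17 | 18 | 19 | 20   struct: ALU busy until I4 writes@16
  I6 | 18 | 21 | 24 | 25   RAW R5: wait I5 write@20
  I7 | 26 | 27 | 32 | 33   WAW R4: wait I6 write@25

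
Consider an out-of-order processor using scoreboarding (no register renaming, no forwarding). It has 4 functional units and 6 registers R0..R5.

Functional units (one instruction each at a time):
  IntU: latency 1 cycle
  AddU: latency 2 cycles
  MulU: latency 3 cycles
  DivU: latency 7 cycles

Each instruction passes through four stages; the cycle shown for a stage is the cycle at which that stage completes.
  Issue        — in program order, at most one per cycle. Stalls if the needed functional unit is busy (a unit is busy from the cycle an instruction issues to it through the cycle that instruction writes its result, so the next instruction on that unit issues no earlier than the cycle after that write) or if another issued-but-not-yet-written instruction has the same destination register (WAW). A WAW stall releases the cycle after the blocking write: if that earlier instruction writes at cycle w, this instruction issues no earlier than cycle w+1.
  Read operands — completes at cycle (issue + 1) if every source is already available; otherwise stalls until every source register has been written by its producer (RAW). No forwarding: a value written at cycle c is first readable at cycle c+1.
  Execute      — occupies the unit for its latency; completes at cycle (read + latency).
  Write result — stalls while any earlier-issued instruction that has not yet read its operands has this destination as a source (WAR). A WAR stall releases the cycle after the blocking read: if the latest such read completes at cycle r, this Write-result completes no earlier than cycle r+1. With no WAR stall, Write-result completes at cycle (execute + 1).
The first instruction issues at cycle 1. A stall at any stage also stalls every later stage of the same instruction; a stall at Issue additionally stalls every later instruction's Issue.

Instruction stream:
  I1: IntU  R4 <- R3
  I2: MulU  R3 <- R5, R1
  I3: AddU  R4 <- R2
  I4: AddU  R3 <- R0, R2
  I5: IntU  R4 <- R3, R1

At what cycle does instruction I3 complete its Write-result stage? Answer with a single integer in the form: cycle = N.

cycle 1: issue I1 (IntU)
cycle 2: I1 read-ops · issue I2 (MulU)
cycle 3: I1 finished on IntU · I2 read-ops
cycle 4: I1→R4
cycle 5: issue I3 (AddU)
cycle 6: I2 finished on MulU · I3 read-ops
cycle 7: I2→R3
cycle 8: I3 finished on AddU
cycle 9: I3→R4
cycle 10: issue I4 (AddU)
cycle 11: I4 read-ops · issue I5 (IntU)
cycle 13: I4 finished on AddU
cycle 14: I4→R3
cycle 15: I5 read-ops
cycle 16: I5 finished on IntU
cycle 17: I5→R4

cycle = 9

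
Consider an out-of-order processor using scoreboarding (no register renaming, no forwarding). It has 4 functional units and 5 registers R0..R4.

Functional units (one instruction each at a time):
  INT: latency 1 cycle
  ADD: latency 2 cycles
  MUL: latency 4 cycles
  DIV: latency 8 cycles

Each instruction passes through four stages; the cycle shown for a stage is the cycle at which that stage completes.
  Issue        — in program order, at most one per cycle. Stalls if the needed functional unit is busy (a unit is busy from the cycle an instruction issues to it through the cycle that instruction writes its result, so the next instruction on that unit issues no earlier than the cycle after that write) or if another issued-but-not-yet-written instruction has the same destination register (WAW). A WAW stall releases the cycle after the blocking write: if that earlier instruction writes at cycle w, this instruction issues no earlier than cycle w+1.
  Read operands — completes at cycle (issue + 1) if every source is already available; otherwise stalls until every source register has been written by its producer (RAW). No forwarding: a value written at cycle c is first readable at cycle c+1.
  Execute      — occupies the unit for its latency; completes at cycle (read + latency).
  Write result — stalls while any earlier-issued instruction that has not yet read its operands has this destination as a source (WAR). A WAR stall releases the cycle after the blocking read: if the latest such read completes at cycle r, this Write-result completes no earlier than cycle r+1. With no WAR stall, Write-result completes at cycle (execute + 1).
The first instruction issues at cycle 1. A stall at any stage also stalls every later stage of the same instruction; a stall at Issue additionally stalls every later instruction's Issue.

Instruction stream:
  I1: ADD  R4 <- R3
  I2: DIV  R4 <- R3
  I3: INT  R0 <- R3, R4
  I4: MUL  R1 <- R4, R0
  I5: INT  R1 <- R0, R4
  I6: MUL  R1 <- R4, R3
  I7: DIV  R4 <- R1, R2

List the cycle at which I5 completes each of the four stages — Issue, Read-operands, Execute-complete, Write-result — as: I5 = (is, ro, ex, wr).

t=1  I1→ADD
t=2  I1 RO
t=4  I1 EX
t=5  I1 WR R4
t=6  I2→DIV
t=7  I2 RO · I3→INT
t=8  I4→MUL
t=15  I2 EX
t=16  I2 WR R4
t=17  I3 RO
t=18  I3 EX
t=19  I3 WR R0
t=20  I4 RO
t=24  I4 EX
t=25  I4 WR R1
t=26  I5→INT
t=27  I5 RO
t=28  I5 EX
t=29  I5 WR R1
t=30  I6→MUL
t=31  I6 RO · I7→DIV
t=35  I6 EX
t=36  I6 WR R1
t=37  I7 RO
t=45  I7 EX
t=46  I7 WR R4

I5 = (26, 27, 28, 29)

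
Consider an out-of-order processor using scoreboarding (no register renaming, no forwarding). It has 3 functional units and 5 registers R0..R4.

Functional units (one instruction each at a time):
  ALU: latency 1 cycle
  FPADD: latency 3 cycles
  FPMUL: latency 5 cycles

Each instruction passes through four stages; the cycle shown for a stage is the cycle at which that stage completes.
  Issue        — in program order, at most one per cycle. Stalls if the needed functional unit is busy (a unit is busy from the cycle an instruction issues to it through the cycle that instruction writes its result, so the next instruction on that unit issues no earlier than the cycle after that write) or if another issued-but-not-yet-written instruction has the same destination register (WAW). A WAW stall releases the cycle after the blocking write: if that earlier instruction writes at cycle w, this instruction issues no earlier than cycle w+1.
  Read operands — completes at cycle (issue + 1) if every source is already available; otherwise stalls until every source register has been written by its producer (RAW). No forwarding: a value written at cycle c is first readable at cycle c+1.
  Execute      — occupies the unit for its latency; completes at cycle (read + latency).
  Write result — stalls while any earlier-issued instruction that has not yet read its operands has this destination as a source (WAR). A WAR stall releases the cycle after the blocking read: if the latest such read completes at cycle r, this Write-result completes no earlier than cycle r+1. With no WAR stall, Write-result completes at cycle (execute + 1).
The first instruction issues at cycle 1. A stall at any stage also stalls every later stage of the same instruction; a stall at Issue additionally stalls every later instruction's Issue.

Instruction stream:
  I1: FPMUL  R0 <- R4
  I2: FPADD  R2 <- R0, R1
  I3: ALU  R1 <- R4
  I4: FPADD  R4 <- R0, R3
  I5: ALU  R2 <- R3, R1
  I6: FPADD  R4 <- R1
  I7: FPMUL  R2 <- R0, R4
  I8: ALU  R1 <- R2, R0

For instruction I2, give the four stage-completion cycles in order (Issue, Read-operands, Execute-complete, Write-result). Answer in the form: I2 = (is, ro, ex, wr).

I1 -> (1, 2, 7, 8)
I2 -> (2, 9, 12, 13)  // RAW R0: wait I1 write@8
I3 -> (3, 4, 5, 10)  // WAR R1: wait I2 read@9
I4 -> (14, 15, 18, 19)  // struct: FPADD busy until I2 writes@13
I5 -> (15, 16, 17, 18)
I6 -> (20, 21, 24, 25)  // struct: FPADD busy until I4 writes@19
I7 -> (21, 26, 31, 32)  // RAW R4: wait I6 write@25
I8 -> (22, 33, 34, 35)  // RAW R2: wait I7 write@32

I2 = (2, 9, 12, 13)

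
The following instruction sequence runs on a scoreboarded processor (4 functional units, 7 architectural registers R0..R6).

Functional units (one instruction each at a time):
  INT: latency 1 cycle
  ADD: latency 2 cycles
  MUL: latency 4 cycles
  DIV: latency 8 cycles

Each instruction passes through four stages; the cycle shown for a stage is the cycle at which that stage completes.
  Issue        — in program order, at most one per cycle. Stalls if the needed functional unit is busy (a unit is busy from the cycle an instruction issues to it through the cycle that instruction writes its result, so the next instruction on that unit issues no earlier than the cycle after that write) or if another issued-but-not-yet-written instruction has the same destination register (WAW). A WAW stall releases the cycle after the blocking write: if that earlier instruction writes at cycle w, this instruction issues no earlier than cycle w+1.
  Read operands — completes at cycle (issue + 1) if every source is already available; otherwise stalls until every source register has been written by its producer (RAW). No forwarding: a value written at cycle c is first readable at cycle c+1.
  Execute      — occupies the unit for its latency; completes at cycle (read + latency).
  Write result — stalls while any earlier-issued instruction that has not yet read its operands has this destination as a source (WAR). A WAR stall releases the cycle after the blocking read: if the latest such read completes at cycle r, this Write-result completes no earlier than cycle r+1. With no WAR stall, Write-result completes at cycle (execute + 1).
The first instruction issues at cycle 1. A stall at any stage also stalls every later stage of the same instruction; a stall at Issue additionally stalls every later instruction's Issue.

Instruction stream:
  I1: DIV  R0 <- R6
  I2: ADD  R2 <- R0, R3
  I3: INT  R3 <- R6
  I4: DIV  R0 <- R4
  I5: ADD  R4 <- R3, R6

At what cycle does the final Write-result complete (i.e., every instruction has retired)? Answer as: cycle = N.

cycle 1: issue I1 (DIV)
cycle 2: I1 read-ops | issue I2 (ADD)
cycle 3: issue I3 (INT)
cycle 4: I3 read-ops
cycle 5: I3 finished on INT
cycle 10: I1 finished on DIV
cycle 11: I1→R0
cycle 12: I2 read-ops | issue I4 (DIV)
cycle 13: I3→R3 | I4 read-ops
cycle 14: I2 finished on ADD
cycle 15: I2→R2
cycle 16: issue I5 (ADD)
cycle 17: I5 read-ops
cycle 19: I5 finished on ADD
cycle 20: I5→R4
cycle 21: I4 finished on DIV
cycle 22: I4→R0

cycle = 22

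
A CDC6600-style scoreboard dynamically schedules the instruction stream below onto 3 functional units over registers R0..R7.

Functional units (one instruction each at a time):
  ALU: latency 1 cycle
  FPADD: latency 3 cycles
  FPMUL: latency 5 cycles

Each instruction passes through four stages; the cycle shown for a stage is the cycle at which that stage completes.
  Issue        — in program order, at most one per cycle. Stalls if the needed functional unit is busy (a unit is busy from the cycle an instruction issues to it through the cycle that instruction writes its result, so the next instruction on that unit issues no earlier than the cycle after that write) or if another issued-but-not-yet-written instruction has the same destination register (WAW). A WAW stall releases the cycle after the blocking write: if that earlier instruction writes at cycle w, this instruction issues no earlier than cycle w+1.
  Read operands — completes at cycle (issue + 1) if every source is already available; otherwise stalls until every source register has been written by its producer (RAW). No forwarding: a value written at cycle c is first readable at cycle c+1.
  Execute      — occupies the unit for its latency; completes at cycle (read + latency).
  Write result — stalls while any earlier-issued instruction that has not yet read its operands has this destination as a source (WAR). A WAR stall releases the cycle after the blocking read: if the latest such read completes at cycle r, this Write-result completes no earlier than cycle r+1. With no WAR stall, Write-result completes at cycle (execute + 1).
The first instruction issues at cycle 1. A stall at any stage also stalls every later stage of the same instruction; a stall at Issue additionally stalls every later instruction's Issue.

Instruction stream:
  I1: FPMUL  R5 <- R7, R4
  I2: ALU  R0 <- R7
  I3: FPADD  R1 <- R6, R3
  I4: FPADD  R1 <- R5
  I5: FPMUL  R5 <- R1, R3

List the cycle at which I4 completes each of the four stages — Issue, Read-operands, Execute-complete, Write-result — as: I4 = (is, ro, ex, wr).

I4 = (9, 10, 13, 14)

t=1  I1 issues→FPMUL
t=2  I1 reads, I2 issues→ALU
t=3  I2 reads, I3 issues→FPADD
t=4  I2 exec-done, I3 reads
t=5  I2 writes R0
t=7  I1 exec-done, I3 exec-done
t=8  I1 writes R5, I3 writes R1
t=9  I4 issues→FPADD
t=10  I4 reads, I5 issues→FPMUL
t=13  I4 exec-done
t=14  I4 writes R1
t=15  I5 reads
t=20  I5 exec-done
t=21  I5 writes R5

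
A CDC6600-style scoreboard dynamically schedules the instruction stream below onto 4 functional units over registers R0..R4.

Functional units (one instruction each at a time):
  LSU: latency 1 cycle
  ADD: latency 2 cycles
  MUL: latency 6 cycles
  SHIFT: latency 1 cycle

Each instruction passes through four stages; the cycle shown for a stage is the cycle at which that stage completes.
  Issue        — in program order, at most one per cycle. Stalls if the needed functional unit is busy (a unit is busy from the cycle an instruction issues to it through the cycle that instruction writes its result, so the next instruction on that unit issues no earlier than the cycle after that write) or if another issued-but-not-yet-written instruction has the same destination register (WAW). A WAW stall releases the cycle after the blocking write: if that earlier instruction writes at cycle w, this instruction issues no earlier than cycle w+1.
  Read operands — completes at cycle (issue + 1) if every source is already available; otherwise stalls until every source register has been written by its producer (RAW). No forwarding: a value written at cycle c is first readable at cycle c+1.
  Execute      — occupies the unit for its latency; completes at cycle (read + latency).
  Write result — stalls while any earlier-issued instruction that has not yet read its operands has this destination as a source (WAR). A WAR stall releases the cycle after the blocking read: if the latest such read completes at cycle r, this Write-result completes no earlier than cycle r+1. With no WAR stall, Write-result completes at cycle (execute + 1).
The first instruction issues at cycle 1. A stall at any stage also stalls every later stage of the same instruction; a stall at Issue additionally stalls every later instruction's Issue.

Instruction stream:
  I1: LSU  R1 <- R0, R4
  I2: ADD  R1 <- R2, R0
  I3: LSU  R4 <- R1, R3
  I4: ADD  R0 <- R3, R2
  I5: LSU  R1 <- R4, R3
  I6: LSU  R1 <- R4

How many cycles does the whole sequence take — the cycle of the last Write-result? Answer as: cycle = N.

cycle = 20

I1: IS=1 RO=2 EX=3 WR=4
I2: IS=5 RO=6 EX=8 WR=9  [WAW R1: wait I1 write@4]
I3: IS=6 RO=10 EX=11 WR=12  [RAW R1: wait I2 write@9]
I4: IS=10 RO=11 EX=13 WR=14  [struct: ADD busy until I2 writes@9]
I5: IS=13 RO=14 EX=15 WR=16  [struct: LSU busy until I3 writes@12]
I6: IS=17 RO=18 EX=19 WR=20  [struct: LSU busy until I5 writes@16]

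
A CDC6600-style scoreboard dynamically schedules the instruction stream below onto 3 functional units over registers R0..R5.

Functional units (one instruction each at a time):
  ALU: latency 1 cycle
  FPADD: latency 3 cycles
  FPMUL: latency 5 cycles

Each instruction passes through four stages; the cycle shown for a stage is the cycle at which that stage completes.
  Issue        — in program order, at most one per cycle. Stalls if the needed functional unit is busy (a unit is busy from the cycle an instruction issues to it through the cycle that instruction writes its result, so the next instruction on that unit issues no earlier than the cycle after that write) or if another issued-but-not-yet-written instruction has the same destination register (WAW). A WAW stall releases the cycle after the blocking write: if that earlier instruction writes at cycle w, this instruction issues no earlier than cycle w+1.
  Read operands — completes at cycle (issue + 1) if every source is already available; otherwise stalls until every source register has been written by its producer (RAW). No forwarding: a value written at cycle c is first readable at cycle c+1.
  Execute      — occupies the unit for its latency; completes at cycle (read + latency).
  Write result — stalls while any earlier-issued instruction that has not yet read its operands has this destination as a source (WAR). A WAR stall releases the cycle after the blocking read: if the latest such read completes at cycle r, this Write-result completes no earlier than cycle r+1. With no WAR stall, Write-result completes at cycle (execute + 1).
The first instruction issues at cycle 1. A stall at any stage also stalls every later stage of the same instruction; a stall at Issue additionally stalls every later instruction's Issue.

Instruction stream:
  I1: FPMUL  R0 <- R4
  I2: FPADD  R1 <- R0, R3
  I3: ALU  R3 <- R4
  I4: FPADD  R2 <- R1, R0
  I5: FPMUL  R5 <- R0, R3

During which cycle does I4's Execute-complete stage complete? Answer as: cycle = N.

cycle = 18

[I1] 1/2/7/8
[I2] 2/9/12/13  (RAW R0: wait I1 write@8)
[I3] 3/4/5/10  (WAR R3: wait I2 read@9)
[I4] 14/15/18/19  (struct: FPADD busy until I2 writes@13)
[I5] 15/16/21/22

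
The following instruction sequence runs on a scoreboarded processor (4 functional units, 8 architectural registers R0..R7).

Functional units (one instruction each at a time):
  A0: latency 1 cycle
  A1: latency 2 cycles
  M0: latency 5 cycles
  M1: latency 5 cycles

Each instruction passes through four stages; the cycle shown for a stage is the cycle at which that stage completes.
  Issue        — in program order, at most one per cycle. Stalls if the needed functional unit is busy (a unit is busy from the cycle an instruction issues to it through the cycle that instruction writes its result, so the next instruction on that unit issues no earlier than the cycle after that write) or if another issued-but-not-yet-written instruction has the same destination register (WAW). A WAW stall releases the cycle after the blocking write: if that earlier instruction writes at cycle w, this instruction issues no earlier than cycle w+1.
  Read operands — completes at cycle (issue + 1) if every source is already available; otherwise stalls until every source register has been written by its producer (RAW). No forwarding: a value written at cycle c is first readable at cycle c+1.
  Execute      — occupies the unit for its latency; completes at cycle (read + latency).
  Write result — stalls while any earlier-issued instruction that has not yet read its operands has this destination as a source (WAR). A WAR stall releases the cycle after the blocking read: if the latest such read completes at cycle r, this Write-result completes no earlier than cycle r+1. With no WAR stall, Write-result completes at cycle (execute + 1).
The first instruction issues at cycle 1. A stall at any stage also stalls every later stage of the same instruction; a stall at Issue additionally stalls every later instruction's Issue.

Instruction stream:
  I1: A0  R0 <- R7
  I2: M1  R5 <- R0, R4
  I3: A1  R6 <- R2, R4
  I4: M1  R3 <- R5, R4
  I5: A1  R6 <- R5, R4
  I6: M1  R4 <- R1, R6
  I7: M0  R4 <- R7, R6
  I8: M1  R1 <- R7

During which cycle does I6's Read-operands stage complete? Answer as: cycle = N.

cycle = 21

I1: IS=1 RO=2 EX=3 WR=4
I2: IS=2 RO=5 EX=10 WR=11  [RAW R0: wait I1 write@4]
I3: IS=3 RO=4 EX=6 WR=7
I4: IS=12 RO=13 EX=18 WR=19  [struct: M1 busy until I2 writes@11]
I5: IS=13 RO=14 EX=16 WR=17
I6: IS=20 RO=21 EX=26 WR=27  [struct: M1 busy until I4 writes@19]
I7: IS=28 RO=29 EX=34 WR=35  [WAW R4: wait I6 write@27]
I8: IS=29 RO=30 EX=35 WR=36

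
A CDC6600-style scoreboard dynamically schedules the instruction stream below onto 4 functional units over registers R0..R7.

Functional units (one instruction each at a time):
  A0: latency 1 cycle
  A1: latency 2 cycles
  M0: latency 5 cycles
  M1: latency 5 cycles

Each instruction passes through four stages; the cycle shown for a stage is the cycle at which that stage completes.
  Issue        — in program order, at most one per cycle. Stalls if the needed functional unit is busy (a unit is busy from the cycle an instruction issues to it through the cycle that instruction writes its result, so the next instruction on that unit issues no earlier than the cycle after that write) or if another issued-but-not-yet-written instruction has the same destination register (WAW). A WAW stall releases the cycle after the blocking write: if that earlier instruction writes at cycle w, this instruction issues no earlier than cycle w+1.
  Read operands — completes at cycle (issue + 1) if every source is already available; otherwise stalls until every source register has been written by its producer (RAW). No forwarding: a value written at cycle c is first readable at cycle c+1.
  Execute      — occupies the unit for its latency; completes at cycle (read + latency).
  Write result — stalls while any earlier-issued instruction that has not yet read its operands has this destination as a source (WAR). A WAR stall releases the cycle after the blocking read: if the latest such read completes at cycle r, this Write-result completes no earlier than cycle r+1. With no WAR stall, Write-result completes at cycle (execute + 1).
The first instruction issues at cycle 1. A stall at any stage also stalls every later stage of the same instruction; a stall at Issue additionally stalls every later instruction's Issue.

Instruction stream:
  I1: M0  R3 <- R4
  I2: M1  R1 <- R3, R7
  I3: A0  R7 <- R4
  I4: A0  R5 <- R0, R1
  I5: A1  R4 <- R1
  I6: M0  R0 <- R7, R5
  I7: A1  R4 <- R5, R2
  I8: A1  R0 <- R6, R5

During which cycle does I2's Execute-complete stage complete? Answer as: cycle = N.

cycle = 14

  I1 | 1 | 2 | 7 | 8
  I2 | 2 | 9 | 14 | 15   RAW R3: wait I1 write@8
  I3 | 3 | 4 | 5 | 10   WAR R7: wait I2 read@9
  I4 | 11 | 16 | 17 | 18   struct: A0 busy until I3 writes@10 · RAW R1: wait I2 write@15
  I5 | 12 | 16 | 18 | 19   RAW R1: wait I2 write@15
  I6 | 13 | 19 | 24 | 25   RAW R5: wait I4 write@18
  I7 | 20 | 21 | 23 | 24   struct: A1 busy until I5 writes@19
  I8 | 26 | 27 | 29 | 30   WAW R0: wait I6 write@25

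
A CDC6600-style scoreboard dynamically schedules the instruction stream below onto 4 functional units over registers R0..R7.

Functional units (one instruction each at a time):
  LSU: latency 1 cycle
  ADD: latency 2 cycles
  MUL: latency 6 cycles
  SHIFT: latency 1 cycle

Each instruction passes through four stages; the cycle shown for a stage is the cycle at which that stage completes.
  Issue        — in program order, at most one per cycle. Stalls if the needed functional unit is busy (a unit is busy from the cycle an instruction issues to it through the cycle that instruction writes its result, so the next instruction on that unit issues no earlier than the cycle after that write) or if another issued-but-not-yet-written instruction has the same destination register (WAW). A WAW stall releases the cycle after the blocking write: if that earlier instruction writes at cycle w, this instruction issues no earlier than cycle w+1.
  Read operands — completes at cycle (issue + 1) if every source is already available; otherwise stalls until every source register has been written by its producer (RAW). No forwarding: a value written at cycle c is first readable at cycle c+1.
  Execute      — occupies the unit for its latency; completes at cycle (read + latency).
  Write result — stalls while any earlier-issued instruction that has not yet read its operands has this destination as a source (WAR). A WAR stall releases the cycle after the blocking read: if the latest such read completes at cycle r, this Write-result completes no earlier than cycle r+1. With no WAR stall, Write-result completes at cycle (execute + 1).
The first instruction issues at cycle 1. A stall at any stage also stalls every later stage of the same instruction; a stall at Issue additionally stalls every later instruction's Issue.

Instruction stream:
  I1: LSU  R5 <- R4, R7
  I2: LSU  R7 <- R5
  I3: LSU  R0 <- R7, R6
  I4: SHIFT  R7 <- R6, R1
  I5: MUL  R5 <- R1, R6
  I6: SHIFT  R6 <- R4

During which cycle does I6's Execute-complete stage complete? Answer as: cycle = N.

cycle 1: issue I1 (LSU)
cycle 2: I1 read-ops
cycle 3: I1 finished on LSU
cycle 4: I1→R5
cycle 5: issue I2 (LSU)
cycle 6: I2 read-ops
cycle 7: I2 finished on LSU
cycle 8: I2→R7
cycle 9: issue I3 (LSU)
cycle 10: I3 read-ops · issue I4 (SHIFT)
cycle 11: I3 finished on LSU · I4 read-ops · issue I5 (MUL)
cycle 12: I3→R0 · I4 finished on SHIFT · I5 read-ops
cycle 13: I4→R7
cycle 14: issue I6 (SHIFT)
cycle 15: I6 read-ops
cycle 16: I6 finished on SHIFT
cycle 17: I6→R6
cycle 18: I5 finished on MUL
cycle 19: I5→R5

cycle = 16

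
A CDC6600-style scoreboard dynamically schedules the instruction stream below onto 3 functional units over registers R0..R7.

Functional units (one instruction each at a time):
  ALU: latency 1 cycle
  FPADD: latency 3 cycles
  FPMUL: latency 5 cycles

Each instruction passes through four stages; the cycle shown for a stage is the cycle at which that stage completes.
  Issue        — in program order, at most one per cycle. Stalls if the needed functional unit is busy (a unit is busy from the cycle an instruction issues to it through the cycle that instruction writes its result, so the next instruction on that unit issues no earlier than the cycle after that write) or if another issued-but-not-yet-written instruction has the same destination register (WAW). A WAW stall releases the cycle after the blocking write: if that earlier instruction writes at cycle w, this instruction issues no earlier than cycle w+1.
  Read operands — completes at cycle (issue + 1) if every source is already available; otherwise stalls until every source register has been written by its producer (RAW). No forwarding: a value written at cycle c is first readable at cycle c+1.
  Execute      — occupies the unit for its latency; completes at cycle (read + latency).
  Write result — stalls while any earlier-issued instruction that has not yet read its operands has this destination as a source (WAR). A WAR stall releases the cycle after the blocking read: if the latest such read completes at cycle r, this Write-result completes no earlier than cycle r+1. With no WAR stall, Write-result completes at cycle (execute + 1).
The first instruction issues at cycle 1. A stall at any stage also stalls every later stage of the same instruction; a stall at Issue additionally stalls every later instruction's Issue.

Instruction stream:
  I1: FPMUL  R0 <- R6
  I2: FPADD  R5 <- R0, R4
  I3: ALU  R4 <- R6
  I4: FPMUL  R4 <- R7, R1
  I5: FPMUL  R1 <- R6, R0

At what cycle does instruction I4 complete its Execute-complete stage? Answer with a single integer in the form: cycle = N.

cycle = 17

t=1  I1 dispatched to FPMUL
t=2  I1 operands ready, I2 dispatched to FPADD
t=3  I3 dispatched to ALU
t=4  I3 operands ready
t=5  I3 complete
t=7  I1 complete
t=8  R0←I1
t=9  I2 operands ready
t=10  R4←I3
t=11  I4 dispatched to FPMUL
t=12  I2 complete, I4 operands ready
t=13  R5←I2
t=17  I4 complete
t=18  R4←I4
t=19  I5 dispatched to FPMUL
t=20  I5 operands ready
t=25  I5 complete
t=26  R1←I5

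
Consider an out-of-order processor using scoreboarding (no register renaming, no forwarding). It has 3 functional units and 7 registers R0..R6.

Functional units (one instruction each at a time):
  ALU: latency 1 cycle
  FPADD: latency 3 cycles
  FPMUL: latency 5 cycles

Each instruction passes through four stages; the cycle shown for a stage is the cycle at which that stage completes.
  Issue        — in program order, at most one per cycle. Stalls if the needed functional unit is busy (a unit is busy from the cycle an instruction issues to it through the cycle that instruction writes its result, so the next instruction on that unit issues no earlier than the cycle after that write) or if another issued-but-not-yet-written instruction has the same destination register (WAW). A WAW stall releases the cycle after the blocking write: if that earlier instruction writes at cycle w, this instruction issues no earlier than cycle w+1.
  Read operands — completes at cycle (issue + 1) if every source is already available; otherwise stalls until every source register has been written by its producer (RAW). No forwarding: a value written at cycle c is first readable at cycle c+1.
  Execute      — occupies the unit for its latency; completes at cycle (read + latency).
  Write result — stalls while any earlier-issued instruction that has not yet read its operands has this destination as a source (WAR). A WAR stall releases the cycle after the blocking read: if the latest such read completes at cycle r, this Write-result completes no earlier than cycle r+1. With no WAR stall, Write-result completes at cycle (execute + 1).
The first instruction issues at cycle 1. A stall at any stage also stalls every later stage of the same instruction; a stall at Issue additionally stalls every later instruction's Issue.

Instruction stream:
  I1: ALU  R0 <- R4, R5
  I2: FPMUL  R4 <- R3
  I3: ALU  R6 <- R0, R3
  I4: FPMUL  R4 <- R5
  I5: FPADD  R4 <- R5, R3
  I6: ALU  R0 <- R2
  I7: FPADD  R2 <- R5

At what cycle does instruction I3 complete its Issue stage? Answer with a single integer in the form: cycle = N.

cycle = 5

[1] I1 issues→ALU
[2] I1 reads; I2 issues→FPMUL
[3] I1 exec-done; I2 reads
[4] I1 writes R0
[5] I3 issues→ALU
[6] I3 reads
[7] I3 exec-done
[8] I2 exec-done; I3 writes R6
[9] I2 writes R4
[10] I4 issues→FPMUL
[11] I4 reads
[16] I4 exec-done
[17] I4 writes R4
[18] I5 issues→FPADD
[19] I5 reads; I6 issues→ALU
[20] I6 reads
[21] I6 exec-done
[22] I5 exec-done; I6 writes R0
[23] I5 writes R4
[24] I7 issues→FPADD
[25] I7 reads
[28] I7 exec-done
[29] I7 writes R2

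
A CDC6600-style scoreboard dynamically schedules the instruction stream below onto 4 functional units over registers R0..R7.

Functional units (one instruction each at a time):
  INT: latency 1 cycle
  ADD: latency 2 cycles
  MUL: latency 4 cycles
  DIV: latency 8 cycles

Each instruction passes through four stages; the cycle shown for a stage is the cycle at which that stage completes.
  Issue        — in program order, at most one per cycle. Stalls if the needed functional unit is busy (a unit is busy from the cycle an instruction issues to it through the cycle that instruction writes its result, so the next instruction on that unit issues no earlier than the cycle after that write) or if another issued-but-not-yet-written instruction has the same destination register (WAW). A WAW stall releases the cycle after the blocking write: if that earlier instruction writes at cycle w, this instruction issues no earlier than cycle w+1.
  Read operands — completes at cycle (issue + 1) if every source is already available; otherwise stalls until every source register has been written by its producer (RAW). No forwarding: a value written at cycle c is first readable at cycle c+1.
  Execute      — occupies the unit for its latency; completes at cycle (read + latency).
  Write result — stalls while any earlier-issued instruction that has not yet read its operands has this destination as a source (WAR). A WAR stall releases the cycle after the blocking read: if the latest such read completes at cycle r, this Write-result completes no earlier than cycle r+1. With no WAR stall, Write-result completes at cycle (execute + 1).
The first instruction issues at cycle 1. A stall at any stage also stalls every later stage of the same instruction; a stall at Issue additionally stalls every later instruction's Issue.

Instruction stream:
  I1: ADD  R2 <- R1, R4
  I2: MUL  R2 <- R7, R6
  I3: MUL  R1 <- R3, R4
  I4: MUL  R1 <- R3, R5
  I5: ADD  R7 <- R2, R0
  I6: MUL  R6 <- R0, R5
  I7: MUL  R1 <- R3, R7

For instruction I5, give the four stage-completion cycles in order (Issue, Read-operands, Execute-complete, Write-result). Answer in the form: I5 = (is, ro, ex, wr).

t=1  I1→ADD
t=2  I1 RO
t=4  I1 EX
t=5  I1 WR R2
t=6  I2→MUL
t=7  I2 RO
t=11  I2 EX
t=12  I2 WR R2
t=13  I3→MUL
t=14  I3 RO
t=18  I3 EX
t=19  I3 WR R1
t=20  I4→MUL
t=21  I4 RO | I5→ADD
t=22  I5 RO
t=24  I5 EX
t=25  I4 EX | I5 WR R7
t=26  I4 WR R1
t=27  I6→MUL
t=28  I6 RO
t=32  I6 EX
t=33  I6 WR R6
t=34  I7→MUL
t=35  I7 RO
t=39  I7 EX
t=40  I7 WR R1

I5 = (21, 22, 24, 25)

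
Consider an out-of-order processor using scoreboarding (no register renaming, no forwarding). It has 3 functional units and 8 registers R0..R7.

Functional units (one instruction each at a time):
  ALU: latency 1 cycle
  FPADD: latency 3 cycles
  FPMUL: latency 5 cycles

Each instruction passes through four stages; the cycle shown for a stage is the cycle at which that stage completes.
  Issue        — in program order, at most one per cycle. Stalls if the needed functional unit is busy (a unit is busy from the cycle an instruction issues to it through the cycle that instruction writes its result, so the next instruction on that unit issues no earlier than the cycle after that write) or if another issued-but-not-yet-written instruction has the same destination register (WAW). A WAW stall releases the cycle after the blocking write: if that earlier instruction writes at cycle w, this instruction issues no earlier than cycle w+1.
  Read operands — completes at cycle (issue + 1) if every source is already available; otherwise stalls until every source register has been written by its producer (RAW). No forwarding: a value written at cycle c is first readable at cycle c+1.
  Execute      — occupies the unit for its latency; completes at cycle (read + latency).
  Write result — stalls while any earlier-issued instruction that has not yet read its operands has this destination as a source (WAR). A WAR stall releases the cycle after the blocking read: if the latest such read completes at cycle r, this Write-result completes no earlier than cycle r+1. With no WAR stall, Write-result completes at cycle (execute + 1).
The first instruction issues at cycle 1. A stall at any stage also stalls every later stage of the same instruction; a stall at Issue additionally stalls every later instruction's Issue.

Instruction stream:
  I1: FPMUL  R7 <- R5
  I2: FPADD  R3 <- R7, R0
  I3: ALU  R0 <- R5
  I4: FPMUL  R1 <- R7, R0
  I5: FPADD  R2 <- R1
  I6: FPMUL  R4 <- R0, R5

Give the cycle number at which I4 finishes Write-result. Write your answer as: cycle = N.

cycle = 17

  I1 | 1 | 2 | 7 | 8
  I2 | 2 | 9 | 12 | 13   RAW R7: wait I1 write@8
  I3 | 3 | 4 | 5 | 10   WAR R0: wait I2 read@9
  I4 | 9 | 11 | 16 | 17   struct: FPMUL busy until I1 writes@8 · RAW R0: wait I3 write@10
  I5 | 14 | 18 | 21 | 22   struct: FPADD busy until I2 writes@13 · RAW R1: wait I4 write@17
  I6 | 18 | 19 | 24 | 25   struct: FPMUL busy until I4 writes@17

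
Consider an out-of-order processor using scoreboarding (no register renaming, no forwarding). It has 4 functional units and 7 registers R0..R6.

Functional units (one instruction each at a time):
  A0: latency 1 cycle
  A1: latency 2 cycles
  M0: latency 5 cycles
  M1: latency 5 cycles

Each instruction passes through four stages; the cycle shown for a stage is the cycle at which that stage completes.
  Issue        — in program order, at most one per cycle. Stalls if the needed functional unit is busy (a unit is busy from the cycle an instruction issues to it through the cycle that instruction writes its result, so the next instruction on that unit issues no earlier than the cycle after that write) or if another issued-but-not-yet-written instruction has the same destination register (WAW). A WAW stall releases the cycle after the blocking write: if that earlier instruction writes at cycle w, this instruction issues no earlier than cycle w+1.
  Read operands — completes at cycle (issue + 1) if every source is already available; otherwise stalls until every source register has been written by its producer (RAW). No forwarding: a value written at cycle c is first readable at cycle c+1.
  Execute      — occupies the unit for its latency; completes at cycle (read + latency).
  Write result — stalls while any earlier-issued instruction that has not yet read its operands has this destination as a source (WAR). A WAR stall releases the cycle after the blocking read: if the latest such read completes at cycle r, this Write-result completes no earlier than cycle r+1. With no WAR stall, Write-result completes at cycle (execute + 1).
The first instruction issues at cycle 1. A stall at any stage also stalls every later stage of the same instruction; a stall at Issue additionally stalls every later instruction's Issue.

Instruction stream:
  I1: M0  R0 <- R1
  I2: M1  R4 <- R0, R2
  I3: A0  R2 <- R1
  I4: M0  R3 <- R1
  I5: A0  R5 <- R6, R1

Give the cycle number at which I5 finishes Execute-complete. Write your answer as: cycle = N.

c1: I1 dispatched to M0
c2: I1 operands ready; I2 dispatched to M1
c3: I3 dispatched to A0
c4: I3 operands ready
c5: I3 complete
c7: I1 complete
c8: R0←I1
c9: I2 operands ready; I4 dispatched to M0
c10: R2←I3; I4 operands ready
c11: I5 dispatched to A0
c12: I5 operands ready
c13: I5 complete
c14: I2 complete; R5←I5
c15: R4←I2; I4 complete
c16: R3←I4

cycle = 13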